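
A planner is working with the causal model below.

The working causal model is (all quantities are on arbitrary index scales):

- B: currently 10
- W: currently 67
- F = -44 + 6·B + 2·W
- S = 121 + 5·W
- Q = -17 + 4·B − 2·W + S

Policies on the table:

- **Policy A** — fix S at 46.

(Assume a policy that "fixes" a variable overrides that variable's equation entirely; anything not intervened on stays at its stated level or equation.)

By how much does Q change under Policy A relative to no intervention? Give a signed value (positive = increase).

Baseline:
  B = 10
  W = 67
  S = 121 + 5·67 = 456
  Q = -17 + 4·10 − 2·67 + 456 = 345
Policy A (S := 46):
  B = 10
  W = 67
  S = 46
  Q = -17 + 4·10 − 2·67 + 46 = -65
Change in Q: -65 − 345 = -410

-410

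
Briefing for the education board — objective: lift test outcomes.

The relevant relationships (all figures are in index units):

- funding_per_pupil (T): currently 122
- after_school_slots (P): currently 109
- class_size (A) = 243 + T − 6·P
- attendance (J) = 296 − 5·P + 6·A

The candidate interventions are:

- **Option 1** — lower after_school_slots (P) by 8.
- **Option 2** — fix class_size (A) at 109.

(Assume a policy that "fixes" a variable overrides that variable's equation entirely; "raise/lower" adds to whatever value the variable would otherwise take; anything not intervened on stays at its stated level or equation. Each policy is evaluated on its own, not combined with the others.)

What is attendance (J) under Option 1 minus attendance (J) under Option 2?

Option 1 (P − 8):
  T = 122
  P = 109 − 8 = 101
  A = 243 + 122 − 6·101 = -241
  J = 296 − 5·101 + 6·(-241) = -1655
Option 2 (A := 109):
  T = 122
  P = 109
  A = 109
  J = 296 − 5·109 + 6·109 = 405
J: -1655 − 405 = -2060

-2060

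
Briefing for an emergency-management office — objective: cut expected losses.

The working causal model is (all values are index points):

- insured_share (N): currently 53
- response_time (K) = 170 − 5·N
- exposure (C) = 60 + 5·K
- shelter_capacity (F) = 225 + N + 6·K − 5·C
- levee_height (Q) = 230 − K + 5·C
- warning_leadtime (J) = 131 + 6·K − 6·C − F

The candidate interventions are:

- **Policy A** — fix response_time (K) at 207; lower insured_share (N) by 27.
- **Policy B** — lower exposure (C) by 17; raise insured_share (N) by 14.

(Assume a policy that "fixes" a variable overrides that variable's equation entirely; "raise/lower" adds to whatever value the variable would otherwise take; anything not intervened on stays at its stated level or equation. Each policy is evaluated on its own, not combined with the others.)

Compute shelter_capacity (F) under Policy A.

-3982

Policy A (K := 207, N − 27):
  N = 53 − 27 = 26
  K = 207
  C = 60 + 5·207 = 1095
  F = 225 + 26 + 6·207 − 5·1095 = -3982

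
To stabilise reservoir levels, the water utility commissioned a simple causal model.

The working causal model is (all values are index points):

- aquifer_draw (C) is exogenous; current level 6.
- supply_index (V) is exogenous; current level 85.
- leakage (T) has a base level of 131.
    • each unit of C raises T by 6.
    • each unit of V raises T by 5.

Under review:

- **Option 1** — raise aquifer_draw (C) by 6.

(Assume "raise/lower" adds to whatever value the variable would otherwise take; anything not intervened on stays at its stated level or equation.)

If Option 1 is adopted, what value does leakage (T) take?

Option 1 (C + 6):
  C = 6 + 6 = 12
  V = 85
  T = 131 + 6·12 + 5·85 = 628

628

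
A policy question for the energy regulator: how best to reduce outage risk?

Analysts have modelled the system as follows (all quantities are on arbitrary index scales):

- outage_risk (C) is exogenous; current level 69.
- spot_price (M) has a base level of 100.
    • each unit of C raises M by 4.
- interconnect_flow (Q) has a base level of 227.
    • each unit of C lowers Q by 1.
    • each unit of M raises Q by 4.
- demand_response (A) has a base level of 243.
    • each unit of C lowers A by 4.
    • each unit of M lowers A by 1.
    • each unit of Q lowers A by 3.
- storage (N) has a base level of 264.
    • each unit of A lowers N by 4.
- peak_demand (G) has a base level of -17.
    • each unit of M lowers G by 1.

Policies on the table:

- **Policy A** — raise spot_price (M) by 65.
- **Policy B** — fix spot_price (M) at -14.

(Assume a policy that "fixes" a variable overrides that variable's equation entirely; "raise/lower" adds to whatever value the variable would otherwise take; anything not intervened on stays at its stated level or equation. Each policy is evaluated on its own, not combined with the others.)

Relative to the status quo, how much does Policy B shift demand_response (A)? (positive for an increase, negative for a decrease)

Baseline:
  C = 69
  M = 100 + 4·69 = 376
  Q = 227 − 69 + 4·376 = 1662
  A = 243 − 4·69 − 376 − 3·1662 = -5395
Policy B (M := -14):
  C = 69
  M = -14
  Q = 227 − 69 + 4·(-14) = 102
  A = 243 − 4·69 − (-14) − 3·102 = -325
Change in A: -325 − (-5395) = 5070

5070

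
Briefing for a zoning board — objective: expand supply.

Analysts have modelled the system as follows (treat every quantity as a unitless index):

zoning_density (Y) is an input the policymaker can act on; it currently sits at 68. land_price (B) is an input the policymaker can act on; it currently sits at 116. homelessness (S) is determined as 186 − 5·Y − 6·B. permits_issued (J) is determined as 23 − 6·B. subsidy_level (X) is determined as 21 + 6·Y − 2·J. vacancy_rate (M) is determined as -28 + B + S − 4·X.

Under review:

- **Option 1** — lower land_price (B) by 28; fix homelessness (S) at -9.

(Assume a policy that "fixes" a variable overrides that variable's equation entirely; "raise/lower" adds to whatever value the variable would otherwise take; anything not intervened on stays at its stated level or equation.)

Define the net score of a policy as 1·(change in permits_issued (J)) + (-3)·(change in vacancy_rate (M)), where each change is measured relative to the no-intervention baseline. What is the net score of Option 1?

-6303

Baseline:
  Y = 68
  B = 116
  S = 186 − 5·68 − 6·116 = -850
  J = 23 − 6·116 = -673
  X = 21 + 6·68 − 2·(-673) = 1775
  M = -28 + 116 + (-850) − 4·1775 = -7862
Option 1 (B − 28, S := -9):
  Y = 68
  B = 116 − 28 = 88
  S = -9
  J = 23 − 6·88 = -505
  X = 21 + 6·68 − 2·(-505) = 1439
  M = -28 + 88 + (-9) − 4·1439 = -5705
ΔJ = -505 − (-673) = 168; ΔM = -5705 − (-7862) = 2157
Score = 1·168 + (-3)·2157 = -6303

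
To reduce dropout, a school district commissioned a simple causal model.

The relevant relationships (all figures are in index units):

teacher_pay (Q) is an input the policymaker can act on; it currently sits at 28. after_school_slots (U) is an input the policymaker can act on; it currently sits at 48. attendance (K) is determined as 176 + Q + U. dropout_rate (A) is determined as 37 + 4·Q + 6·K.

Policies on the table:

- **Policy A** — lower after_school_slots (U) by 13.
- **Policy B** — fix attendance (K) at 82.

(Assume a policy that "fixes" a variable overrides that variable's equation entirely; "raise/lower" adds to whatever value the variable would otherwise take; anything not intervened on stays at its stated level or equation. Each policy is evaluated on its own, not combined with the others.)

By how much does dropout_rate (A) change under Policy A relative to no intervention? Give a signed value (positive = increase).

-78

Baseline:
  Q = 28
  U = 48
  K = 176 + 28 + 48 = 252
  A = 37 + 4·28 + 6·252 = 1661
Policy A (U − 13):
  Q = 28
  U = 48 − 13 = 35
  K = 176 + 28 + 35 = 239
  A = 37 + 4·28 + 6·239 = 1583
Change in A: 1583 − 1661 = -78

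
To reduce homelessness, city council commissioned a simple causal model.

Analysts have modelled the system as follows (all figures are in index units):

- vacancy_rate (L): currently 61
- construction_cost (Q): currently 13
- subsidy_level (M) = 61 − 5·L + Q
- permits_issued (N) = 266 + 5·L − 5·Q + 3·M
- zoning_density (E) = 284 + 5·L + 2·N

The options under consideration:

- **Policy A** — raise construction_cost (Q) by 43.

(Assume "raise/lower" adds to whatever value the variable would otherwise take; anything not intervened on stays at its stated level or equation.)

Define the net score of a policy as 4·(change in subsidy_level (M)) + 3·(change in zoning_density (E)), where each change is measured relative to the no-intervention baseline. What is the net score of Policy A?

-344

Baseline:
  L = 61
  Q = 13
  M = 61 − 5·61 + 13 = -231
  N = 266 + 5·61 − 5·13 + 3·(-231) = -187
  E = 284 + 5·61 + 2·(-187) = 215
Policy A (Q + 43):
  L = 61
  Q = 13 + 43 = 56
  M = 61 − 5·61 + 56 = -188
  N = 266 + 5·61 − 5·56 + 3·(-188) = -273
  E = 284 + 5·61 + 2·(-273) = 43
ΔM = -188 − (-231) = 43; ΔE = 43 − 215 = -172
Score = 4·43 + 3·(-172) = -344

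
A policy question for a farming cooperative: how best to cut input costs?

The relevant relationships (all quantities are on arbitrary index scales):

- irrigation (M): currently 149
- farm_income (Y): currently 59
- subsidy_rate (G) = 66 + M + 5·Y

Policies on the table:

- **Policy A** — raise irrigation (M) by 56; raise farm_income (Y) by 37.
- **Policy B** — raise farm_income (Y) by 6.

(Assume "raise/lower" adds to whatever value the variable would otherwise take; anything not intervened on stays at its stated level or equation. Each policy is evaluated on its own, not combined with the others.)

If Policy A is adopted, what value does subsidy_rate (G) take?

751

Policy A (M + 56, Y + 37):
  M = 149 + 56 = 205
  Y = 59 + 37 = 96
  G = 66 + 205 + 5·96 = 751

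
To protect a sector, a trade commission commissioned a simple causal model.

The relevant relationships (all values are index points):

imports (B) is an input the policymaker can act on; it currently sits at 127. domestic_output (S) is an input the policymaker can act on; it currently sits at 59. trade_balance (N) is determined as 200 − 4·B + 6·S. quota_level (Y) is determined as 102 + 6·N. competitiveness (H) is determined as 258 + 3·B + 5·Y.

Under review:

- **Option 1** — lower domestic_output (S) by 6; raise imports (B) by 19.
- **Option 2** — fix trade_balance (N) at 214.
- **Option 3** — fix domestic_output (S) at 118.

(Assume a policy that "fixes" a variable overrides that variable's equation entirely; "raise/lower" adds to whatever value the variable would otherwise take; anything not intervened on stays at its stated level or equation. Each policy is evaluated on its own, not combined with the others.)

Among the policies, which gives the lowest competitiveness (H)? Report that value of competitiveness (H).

-774

Option 1 (S − 6, B + 19):
  B = 127 + 19 = 146
  S = 59 − 6 = 53
  N = 200 − 4·146 + 6·53 = -66
  Y = 102 + 6·(-66) = -294
  H = 258 + 3·146 + 5·(-294) = -774
Option 2 (N := 214):
  B = 127
  S = 59
  N = 214
  Y = 102 + 6·214 = 1386
  H = 258 + 3·127 + 5·1386 = 7569
Option 3 (S := 118):
  B = 127
  S = 118
  N = 200 − 4·127 + 6·118 = 400
  Y = 102 + 6·400 = 2502
  H = 258 + 3·127 + 5·2502 = 13149
Comparing — Option 1: H=-774, Option 2: H=7569, Option 3: H=13149. Lowest is -774 (Option 1).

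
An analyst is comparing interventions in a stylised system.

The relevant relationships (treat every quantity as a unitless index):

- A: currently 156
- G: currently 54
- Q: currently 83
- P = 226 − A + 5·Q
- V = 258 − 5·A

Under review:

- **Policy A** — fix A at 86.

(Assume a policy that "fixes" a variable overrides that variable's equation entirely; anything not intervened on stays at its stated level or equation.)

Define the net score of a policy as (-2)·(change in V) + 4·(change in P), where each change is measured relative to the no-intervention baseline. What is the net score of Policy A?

Baseline:
  A = 156
  Q = 83
  P = 226 − 156 + 5·83 = 485
  V = 258 − 5·156 = -522
Policy A (A := 86):
  A = 86
  Q = 83
  P = 226 − 86 + 5·83 = 555
  V = 258 − 5·86 = -172
ΔV = -172 − (-522) = 350; ΔP = 555 − 485 = 70
Score = (-2)·350 + 4·70 = -420

-420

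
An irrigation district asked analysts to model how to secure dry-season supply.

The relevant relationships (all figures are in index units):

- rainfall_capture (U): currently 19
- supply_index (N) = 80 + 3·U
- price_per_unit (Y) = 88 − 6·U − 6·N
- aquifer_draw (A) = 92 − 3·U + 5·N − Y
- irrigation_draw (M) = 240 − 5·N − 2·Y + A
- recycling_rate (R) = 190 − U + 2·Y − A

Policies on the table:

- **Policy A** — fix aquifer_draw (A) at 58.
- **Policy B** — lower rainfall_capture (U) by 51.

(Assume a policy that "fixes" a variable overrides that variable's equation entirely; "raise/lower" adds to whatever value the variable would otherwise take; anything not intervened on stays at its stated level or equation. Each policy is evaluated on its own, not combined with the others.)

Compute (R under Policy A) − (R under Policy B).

Policy A (A := 58):
  U = 19
  N = 80 + 3·19 = 137
  Y = 88 − 6·19 − 6·137 = -848
  A = 58
  R = 190 − 19 + 2·(-848) − 58 = -1583
Policy B (U − 51):
  U = 19 − 51 = -32
  N = 80 + 3·(-32) = -16
  Y = 88 − 6·(-32) − 6·(-16) = 376
  A = 92 − 3·(-32) + 5·(-16) − 376 = -268
  R = 190 − (-32) + 2·376 − (-268) = 1242
R: -1583 − 1242 = -2825

-2825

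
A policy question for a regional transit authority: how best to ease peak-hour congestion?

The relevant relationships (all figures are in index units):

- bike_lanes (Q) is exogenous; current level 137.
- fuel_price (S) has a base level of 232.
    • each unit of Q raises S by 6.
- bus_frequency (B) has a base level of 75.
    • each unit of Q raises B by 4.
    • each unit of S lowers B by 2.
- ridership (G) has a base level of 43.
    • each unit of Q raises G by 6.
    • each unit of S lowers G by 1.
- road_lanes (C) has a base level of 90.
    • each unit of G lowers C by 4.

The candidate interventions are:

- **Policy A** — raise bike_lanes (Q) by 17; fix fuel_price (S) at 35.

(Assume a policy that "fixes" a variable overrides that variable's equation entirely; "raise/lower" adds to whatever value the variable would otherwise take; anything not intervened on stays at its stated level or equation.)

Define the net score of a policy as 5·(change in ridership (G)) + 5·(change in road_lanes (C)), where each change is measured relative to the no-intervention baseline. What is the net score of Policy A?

-16815

Baseline:
  Q = 137
  S = 232 + 6·137 = 1054
  G = 43 + 6·137 − 1054 = -189
  C = 90 − 4·(-189) = 846
Policy A (Q + 17, S := 35):
  Q = 137 + 17 = 154
  S = 35
  G = 43 + 6·154 − 35 = 932
  C = 90 − 4·932 = -3638
ΔG = 932 − (-189) = 1121; ΔC = -3638 − 846 = -4484
Score = 5·1121 + 5·(-4484) = -16815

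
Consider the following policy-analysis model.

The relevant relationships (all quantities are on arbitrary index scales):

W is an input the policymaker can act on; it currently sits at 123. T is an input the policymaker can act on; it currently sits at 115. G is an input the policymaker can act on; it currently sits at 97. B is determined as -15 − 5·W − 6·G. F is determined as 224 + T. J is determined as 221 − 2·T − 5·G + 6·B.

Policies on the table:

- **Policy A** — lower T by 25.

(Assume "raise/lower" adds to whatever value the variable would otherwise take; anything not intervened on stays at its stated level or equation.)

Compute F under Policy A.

314

Policy A (T − 25):
  T = 115 − 25 = 90
  F = 224 + 90 = 314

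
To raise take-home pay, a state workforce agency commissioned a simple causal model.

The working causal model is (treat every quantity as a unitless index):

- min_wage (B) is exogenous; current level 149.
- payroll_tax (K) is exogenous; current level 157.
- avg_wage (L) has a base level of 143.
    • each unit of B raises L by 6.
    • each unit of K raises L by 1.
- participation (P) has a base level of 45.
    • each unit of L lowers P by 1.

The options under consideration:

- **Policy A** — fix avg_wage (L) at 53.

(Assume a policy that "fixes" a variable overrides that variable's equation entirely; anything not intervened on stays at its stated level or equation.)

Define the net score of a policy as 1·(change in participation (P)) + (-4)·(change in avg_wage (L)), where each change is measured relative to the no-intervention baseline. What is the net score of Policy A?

5705

Baseline:
  B = 149
  K = 157
  L = 143 + 6·149 + 157 = 1194
  P = 45 − 1194 = -1149
Policy A (L := 53):
  B = 149
  K = 157
  L = 53
  P = 45 − 53 = -8
ΔP = -8 − (-1149) = 1141; ΔL = 53 − 1194 = -1141
Score = 1·1141 + (-4)·(-1141) = 5705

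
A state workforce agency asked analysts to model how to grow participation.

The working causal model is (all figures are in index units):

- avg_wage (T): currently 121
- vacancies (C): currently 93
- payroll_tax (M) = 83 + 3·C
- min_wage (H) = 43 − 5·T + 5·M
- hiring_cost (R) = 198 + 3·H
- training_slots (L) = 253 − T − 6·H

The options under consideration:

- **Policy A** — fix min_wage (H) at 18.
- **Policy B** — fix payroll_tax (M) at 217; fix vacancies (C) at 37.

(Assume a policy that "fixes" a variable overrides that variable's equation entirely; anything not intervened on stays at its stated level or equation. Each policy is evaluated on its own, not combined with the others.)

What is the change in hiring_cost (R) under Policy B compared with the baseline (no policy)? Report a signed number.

-2175

Baseline:
  T = 121
  C = 93
  M = 83 + 3·93 = 362
  H = 43 − 5·121 + 5·362 = 1248
  R = 198 + 3·1248 = 3942
Policy B (M := 217, C := 37):
  T = 121
  C = 37
  M = 217
  H = 43 − 5·121 + 5·217 = 523
  R = 198 + 3·523 = 1767
Change in R: 1767 − 3942 = -2175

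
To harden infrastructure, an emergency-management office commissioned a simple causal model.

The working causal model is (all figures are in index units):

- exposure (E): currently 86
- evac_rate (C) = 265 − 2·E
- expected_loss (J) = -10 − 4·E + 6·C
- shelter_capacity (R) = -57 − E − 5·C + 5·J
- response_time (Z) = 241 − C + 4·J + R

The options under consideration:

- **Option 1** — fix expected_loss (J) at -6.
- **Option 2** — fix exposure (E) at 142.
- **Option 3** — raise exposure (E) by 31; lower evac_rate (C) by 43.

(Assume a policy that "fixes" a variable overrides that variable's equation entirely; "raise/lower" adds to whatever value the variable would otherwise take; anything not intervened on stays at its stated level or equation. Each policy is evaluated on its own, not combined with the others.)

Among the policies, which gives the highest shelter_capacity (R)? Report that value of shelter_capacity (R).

Option 1 (J := -6):
  E = 86
  C = 265 − 2·86 = 93
  J = -6
  R = -57 − 86 − 5·93 + 5·(-6) = -638
Option 2 (E := 142):
  E = 142
  C = 265 − 2·142 = -19
  J = -10 − 4·142 + 6·(-19) = -692
  R = -57 − 142 − 5·(-19) + 5·(-692) = -3564
Option 3 (E + 31, C − 43):
  E = 86 + 31 = 117
  C = 265 − 2·117 (−43 from intervention) = -12
  J = -10 − 4·117 + 6·(-12) = -550
  R = -57 − 117 − 5·(-12) + 5·(-550) = -2864
Comparing — Option 1: R=-638, Option 2: R=-3564, Option 3: R=-2864. Highest is -638 (Option 1).

-638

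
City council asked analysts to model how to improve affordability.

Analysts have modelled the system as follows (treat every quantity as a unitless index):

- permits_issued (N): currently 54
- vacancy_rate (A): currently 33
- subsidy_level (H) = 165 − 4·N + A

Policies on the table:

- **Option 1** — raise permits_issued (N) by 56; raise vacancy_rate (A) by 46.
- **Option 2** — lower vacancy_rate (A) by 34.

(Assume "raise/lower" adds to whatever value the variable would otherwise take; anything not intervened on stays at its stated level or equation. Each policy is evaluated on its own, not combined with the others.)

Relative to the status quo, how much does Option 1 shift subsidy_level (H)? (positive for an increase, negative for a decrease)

-178

Baseline:
  N = 54
  A = 33
  H = 165 − 4·54 + 33 = -18
Option 1 (N + 56, A + 46):
  N = 54 + 56 = 110
  A = 33 + 46 = 79
  H = 165 − 4·110 + 79 = -196
Change in H: -196 − (-18) = -178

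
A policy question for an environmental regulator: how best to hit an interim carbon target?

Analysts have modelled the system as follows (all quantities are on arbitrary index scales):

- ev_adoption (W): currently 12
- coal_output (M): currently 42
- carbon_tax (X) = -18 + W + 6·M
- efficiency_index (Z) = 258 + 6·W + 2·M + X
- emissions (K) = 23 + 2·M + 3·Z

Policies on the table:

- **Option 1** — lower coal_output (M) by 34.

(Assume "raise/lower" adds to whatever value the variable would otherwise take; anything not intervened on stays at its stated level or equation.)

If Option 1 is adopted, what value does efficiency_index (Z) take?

388

Option 1 (M − 34):
  W = 12
  M = 42 − 34 = 8
  X = -18 + 12 + 6·8 = 42
  Z = 258 + 6·12 + 2·8 + 42 = 388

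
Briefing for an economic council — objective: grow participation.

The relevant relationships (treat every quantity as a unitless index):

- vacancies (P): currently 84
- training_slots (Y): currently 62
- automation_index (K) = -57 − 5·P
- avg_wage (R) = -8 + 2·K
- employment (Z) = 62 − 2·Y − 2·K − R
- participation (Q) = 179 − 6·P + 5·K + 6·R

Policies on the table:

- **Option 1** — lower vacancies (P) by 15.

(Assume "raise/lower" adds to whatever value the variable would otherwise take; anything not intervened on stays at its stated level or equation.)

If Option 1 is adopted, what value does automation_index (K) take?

-402

Option 1 (P − 15):
  P = 84 − 15 = 69
  K = -57 − 5·69 = -402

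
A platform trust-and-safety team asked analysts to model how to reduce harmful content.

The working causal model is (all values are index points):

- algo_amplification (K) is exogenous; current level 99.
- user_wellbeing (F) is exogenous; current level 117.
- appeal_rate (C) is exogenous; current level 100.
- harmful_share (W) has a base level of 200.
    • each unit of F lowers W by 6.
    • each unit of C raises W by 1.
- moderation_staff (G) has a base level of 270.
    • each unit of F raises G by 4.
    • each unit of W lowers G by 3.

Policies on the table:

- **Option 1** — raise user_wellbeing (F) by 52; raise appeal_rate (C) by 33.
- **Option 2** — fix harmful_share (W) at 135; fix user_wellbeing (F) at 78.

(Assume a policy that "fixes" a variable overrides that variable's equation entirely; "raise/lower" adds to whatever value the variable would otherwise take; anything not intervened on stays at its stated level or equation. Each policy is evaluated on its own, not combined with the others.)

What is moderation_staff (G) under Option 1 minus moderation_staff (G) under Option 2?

2812

Option 1 (F + 52, C + 33):
  F = 117 + 52 = 169
  C = 100 + 33 = 133
  W = 200 − 6·169 + 133 = -681
  G = 270 + 4·169 − 3·(-681) = 2989
Option 2 (W := 135, F := 78):
  F = 78
  C = 100
  W = 135
  G = 270 + 4·78 − 3·135 = 177
G: 2989 − 177 = 2812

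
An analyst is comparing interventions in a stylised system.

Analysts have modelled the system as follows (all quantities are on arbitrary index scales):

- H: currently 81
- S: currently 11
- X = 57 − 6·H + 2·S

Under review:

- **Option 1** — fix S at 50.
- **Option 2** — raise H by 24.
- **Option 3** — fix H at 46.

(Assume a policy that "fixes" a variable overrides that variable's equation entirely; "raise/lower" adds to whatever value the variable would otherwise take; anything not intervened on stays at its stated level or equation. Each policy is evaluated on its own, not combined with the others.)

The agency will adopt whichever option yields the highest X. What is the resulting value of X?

-197

Option 1 (S := 50):
  H = 81
  S = 50
  X = 57 − 6·81 + 2·50 = -329
Option 2 (H + 24):
  H = 81 + 24 = 105
  S = 11
  X = 57 − 6·105 + 2·11 = -551
Option 3 (H := 46):
  H = 46
  S = 11
  X = 57 − 6·46 + 2·11 = -197
Comparing — Option 1: X=-329, Option 2: X=-551, Option 3: X=-197. Highest is -197 (Option 3).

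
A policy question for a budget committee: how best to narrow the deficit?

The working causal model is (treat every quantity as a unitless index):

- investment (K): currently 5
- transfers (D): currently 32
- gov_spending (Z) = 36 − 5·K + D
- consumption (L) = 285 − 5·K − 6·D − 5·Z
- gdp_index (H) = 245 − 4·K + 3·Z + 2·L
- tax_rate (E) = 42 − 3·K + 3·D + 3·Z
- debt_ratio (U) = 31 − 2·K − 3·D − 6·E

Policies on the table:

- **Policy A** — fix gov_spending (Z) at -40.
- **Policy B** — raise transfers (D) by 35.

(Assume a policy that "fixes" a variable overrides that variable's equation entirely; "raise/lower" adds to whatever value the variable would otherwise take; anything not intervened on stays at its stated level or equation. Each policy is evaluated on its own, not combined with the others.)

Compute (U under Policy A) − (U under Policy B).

2859

Policy A (Z := -40):
  K = 5
  D = 32
  Z = -40
  E = 42 − 3·5 + 3·32 + 3·(-40) = 3
  U = 31 − 2·5 − 3·32 − 6·3 = -93
Policy B (D + 35):
  K = 5
  D = 32 + 35 = 67
  Z = 36 − 5·5 + 67 = 78
  E = 42 − 3·5 + 3·67 + 3·78 = 462
  U = 31 − 2·5 − 3·67 − 6·462 = -2952
U: -93 − (-2952) = 2859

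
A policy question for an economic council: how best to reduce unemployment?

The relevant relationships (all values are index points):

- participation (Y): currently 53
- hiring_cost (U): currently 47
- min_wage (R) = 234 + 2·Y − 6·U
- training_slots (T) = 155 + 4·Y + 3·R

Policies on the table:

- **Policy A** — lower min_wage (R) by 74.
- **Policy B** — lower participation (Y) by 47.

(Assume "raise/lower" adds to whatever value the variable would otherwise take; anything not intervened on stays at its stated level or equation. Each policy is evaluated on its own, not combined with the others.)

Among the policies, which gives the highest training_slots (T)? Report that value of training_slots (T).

319

Policy A (R − 74):
  Y = 53
  U = 47
  R = 234 + 2·53 − 6·47 (−74 from intervention) = -16
  T = 155 + 4·53 + 3·(-16) = 319
Policy B (Y − 47):
  Y = 53 − 47 = 6
  U = 47
  R = 234 + 2·6 − 6·47 = -36
  T = 155 + 4·6 + 3·(-36) = 71
Comparing — Policy A: T=319, Policy B: T=71. Highest is 319 (Policy A).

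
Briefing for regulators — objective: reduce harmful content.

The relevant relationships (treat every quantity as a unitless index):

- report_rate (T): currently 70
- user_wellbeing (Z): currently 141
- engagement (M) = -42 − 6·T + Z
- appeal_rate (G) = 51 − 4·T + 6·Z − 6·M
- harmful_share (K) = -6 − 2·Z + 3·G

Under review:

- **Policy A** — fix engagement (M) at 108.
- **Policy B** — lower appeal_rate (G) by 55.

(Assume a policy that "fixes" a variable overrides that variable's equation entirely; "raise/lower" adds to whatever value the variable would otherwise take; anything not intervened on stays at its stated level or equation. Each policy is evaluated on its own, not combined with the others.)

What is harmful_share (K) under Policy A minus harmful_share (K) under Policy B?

Policy A (M := 108):
  T = 70
  Z = 141
  M = 108
  G = 51 − 4·70 + 6·141 − 6·108 = -31
  K = -6 − 2·141 + 3·(-31) = -381
Policy B (G − 55):
  T = 70
  Z = 141
  M = -42 − 6·70 + 141 = -321
  G = 51 − 4·70 + 6·141 − 6·(-321) (−55 from intervention) = 2488
  K = -6 − 2·141 + 3·2488 = 7176
K: -381 − 7176 = -7557

-7557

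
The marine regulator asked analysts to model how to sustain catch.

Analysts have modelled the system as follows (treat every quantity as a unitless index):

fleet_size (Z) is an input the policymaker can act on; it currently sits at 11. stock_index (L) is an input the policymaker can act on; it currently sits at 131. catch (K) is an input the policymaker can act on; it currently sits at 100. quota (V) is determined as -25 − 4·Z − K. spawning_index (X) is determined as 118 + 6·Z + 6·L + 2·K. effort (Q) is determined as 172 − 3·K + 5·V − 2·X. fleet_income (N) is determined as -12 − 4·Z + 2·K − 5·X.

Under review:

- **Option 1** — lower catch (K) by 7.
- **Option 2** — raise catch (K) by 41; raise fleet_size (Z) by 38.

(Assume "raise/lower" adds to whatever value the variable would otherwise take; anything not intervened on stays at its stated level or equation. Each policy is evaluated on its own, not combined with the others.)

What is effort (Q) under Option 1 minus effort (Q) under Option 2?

Option 1 (K − 7):
  Z = 11
  L = 131
  K = 100 − 7 = 93
  V = -25 − 4·11 − 93 = -162
  X = 118 + 6·11 + 6·131 + 2·93 = 1156
  Q = 172 − 3·93 + 5·(-162) − 2·1156 = -3229
Option 2 (K + 41, Z + 38):
  Z = 11 + 38 = 49
  L = 131
  K = 100 + 41 = 141
  V = -25 − 4·49 − 141 = -362
  X = 118 + 6·49 + 6·131 + 2·141 = 1480
  Q = 172 − 3·141 + 5·(-362) − 2·1480 = -5021
Q: -3229 − (-5021) = 1792

1792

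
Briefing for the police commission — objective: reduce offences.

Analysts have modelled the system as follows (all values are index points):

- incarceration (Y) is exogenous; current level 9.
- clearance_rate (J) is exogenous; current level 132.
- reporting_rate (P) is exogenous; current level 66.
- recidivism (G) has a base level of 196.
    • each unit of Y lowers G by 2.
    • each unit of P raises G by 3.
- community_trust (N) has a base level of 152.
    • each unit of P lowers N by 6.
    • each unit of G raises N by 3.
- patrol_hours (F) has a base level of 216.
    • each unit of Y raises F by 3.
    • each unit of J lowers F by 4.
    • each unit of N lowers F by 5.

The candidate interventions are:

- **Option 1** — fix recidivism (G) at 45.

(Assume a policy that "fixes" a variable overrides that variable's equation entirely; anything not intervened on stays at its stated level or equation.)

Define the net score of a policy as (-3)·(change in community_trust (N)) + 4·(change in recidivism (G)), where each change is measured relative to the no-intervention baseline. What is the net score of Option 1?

1655

Baseline:
  Y = 9
  P = 66
  G = 196 − 2·9 + 3·66 = 376
  N = 152 − 6·66 + 3·376 = 884
Option 1 (G := 45):
  Y = 9
  P = 66
  G = 45
  N = 152 − 6·66 + 3·45 = -109
ΔN = -109 − 884 = -993; ΔG = 45 − 376 = -331
Score = (-3)·(-993) + 4·(-331) = 1655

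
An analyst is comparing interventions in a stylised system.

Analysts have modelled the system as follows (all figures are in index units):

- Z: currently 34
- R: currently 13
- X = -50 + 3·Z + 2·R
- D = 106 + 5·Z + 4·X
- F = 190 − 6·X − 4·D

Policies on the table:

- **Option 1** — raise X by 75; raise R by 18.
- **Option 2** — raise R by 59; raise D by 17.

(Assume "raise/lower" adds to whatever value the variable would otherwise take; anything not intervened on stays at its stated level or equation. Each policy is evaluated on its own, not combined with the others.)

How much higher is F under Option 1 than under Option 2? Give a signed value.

Option 1 (X + 75, R + 18):
  Z = 34
  R = 13 + 18 = 31
  X = -50 + 3·34 + 2·31 (+75 from intervention) = 189
  D = 106 + 5·34 + 4·189 = 1032
  F = 190 − 6·189 − 4·1032 = -5072
Option 2 (R + 59, D + 17):
  Z = 34
  R = 13 + 59 = 72
  X = -50 + 3·34 + 2·72 = 196
  D = 106 + 5·34 + 4·196 (+17 from intervention) = 1077
  F = 190 − 6·196 − 4·1077 = -5294
F: -5072 − (-5294) = 222

222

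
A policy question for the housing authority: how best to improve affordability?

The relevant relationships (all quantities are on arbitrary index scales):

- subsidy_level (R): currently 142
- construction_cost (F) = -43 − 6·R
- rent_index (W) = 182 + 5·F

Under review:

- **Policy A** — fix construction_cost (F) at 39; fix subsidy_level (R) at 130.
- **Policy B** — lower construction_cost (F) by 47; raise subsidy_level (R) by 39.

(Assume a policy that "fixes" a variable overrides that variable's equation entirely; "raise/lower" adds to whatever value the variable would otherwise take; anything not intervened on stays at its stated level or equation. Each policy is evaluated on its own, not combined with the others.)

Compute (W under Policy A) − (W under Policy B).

Policy A (F := 39, R := 130):
  R = 130
  F = 39
  W = 182 + 5·39 = 377
Policy B (F − 47, R + 39):
  R = 142 + 39 = 181
  F = -43 − 6·181 (−47 from intervention) = -1176
  W = 182 + 5·(-1176) = -5698
W: 377 − (-5698) = 6075

6075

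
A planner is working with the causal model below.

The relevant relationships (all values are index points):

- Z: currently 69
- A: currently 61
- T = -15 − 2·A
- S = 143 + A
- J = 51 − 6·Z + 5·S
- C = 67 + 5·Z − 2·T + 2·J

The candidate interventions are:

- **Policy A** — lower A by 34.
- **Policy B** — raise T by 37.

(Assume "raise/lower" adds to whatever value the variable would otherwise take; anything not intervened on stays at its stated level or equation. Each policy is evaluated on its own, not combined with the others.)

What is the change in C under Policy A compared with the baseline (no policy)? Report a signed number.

Baseline:
  Z = 69
  A = 61
  T = -15 − 2·61 = -137
  S = 143 + 61 = 204
  J = 51 − 6·69 + 5·204 = 657
  C = 67 + 5·69 − 2·(-137) + 2·657 = 2000
Policy A (A − 34):
  Z = 69
  A = 61 − 34 = 27
  T = -15 − 2·27 = -69
  S = 143 + 27 = 170
  J = 51 − 6·69 + 5·170 = 487
  C = 67 + 5·69 − 2·(-69) + 2·487 = 1524
Change in C: 1524 − 2000 = -476

-476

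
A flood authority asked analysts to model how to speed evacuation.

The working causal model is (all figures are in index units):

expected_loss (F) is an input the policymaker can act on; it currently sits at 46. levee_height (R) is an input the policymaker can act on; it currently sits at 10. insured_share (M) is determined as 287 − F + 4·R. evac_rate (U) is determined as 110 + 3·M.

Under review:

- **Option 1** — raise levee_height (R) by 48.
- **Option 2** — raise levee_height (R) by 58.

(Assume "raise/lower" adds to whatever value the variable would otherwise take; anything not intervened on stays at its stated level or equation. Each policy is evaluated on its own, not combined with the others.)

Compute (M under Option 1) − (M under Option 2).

-40

Option 1 (R + 48):
  F = 46
  R = 10 + 48 = 58
  M = 287 − 46 + 4·58 = 473
Option 2 (R + 58):
  F = 46
  R = 10 + 58 = 68
  M = 287 − 46 + 4·68 = 513
M: 473 − 513 = -40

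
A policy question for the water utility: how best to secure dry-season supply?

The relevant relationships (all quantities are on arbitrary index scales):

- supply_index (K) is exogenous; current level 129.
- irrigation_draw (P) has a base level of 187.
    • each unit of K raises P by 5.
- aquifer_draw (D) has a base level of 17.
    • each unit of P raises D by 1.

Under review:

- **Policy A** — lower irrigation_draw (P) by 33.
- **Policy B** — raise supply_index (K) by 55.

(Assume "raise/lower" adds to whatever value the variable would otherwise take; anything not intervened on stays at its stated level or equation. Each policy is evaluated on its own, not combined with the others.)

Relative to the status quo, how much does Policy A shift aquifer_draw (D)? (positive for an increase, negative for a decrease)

Baseline:
  K = 129
  P = 187 + 5·129 = 832
  D = 17 + 832 = 849
Policy A (P − 33):
  K = 129
  P = 187 + 5·129 (−33 from intervention) = 799
  D = 17 + 799 = 816
Change in D: 816 − 849 = -33

-33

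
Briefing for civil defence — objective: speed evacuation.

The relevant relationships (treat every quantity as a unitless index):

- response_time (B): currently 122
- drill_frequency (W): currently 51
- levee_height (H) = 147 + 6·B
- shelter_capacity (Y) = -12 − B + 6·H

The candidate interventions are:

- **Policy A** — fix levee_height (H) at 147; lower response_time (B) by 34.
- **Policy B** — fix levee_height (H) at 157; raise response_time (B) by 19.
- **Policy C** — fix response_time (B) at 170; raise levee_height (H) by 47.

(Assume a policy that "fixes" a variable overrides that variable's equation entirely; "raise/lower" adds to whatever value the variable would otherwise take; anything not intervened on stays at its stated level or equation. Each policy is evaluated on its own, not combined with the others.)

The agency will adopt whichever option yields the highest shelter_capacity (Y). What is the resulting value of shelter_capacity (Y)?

Policy A (H := 147, B − 34):
  B = 122 − 34 = 88
  H = 147
  Y = -12 − 88 + 6·147 = 782
Policy B (H := 157, B + 19):
  B = 122 + 19 = 141
  H = 157
  Y = -12 − 141 + 6·157 = 789
Policy C (B := 170, H + 47):
  B = 170
  H = 147 + 6·170 (+47 from intervention) = 1214
  Y = -12 − 170 + 6·1214 = 7102
Comparing — Policy A: Y=782, Policy B: Y=789, Policy C: Y=7102. Highest is 7102 (Policy C).

7102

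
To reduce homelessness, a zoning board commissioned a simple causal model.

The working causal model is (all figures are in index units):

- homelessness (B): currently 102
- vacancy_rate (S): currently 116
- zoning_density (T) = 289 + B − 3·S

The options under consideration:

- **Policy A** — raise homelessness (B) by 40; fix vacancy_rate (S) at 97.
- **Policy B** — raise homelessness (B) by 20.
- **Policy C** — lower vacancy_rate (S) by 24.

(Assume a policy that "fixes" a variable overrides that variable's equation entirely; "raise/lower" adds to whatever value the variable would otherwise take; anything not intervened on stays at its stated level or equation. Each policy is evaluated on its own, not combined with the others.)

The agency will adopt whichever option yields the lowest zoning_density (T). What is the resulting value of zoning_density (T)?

63

Policy A (B + 40, S := 97):
  B = 102 + 40 = 142
  S = 97
  T = 289 + 142 − 3·97 = 140
Policy B (B + 20):
  B = 102 + 20 = 122
  S = 116
  T = 289 + 122 − 3·116 = 63
Policy C (S − 24):
  B = 102
  S = 116 − 24 = 92
  T = 289 + 102 − 3·92 = 115
Comparing — Policy A: T=140, Policy B: T=63, Policy C: T=115. Lowest is 63 (Policy B).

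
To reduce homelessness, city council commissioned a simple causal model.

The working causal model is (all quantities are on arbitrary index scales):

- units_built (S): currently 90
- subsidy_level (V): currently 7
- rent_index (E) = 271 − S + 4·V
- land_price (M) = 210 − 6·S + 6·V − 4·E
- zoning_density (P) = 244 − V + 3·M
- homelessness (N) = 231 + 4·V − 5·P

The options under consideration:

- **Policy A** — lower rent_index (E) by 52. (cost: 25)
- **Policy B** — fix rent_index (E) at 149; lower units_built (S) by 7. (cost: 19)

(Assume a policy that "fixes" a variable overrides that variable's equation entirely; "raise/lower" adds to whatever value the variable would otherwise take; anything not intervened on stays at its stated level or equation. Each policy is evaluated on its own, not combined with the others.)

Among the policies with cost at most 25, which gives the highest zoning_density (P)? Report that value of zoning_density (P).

-2289

Policy A (E − 52):
  S = 90
  V = 7
  E = 271 − 90 + 4·7 (−52 from intervention) = 157
  M = 210 − 6·90 + 6·7 − 4·157 = -916
  P = 244 − 7 + 3·(-916) = -2511
Policy B (E := 149, S − 7):
  S = 90 − 7 = 83
  V = 7
  E = 149
  M = 210 − 6·83 + 6·7 − 4·149 = -842
  P = 244 − 7 + 3·(-842) = -2289
Comparing — Policy A: P=-2511, Policy B: P=-2289. Highest is -2289 (Policy B).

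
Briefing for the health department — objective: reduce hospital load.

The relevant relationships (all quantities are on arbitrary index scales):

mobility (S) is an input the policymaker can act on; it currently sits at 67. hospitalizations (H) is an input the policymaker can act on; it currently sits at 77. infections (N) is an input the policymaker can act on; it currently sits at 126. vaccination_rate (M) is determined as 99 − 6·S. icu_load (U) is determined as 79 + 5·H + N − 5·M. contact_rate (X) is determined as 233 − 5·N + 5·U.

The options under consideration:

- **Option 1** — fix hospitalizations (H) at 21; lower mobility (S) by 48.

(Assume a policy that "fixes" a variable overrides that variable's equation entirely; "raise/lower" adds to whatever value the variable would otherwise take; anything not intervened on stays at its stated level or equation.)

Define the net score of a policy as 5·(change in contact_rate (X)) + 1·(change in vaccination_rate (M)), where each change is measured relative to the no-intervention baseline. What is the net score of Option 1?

-42712

Baseline:
  S = 67
  H = 77
  N = 126
  M = 99 − 6·67 = -303
  U = 79 + 5·77 + 126 − 5·(-303) = 2105
  X = 233 − 5·126 + 5·2105 = 10128
Option 1 (H := 21, S − 48):
  S = 67 − 48 = 19
  H = 21
  N = 126
  M = 99 − 6·19 = -15
  U = 79 + 5·21 + 126 − 5·(-15) = 385
  X = 233 − 5·126 + 5·385 = 1528
ΔX = 1528 − 10128 = -8600; ΔM = -15 − (-303) = 288
Score = 5·(-8600) + 1·288 = -42712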